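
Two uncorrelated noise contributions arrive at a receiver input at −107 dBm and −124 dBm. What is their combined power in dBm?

−106.9 dBm

Convert to linear, add, convert back:
P₁ = 2.00×10⁻¹⁴ W, P₂ = 3.98×10⁻¹⁶ W
P_tot = 2.04×10⁻¹⁴ W → 10 log₁₀(P_tot / 10⁻³) = −106.9 dBm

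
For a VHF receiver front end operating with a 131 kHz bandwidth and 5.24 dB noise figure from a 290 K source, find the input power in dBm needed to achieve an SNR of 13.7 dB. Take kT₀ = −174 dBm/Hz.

Sensitivity = −174 + 10 log₁₀(B) + NF + SNR_min
= −174 + 51.17 + 5.24 + 13.7
= −103.89 dBm → −103.9 dBm

−103.9 dBm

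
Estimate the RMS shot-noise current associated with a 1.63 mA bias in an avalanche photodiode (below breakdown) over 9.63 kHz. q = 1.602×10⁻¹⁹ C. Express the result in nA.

I_n = √(2qI·B)
2qI·B = 2 × 1.602×10⁻¹⁹ × 1.63×10⁻³ × 9.63×10³ = 5.03×10⁻¹⁸ A²
I_n = √(5.03×10⁻¹⁸) = 2.24×10⁻⁹ A = 2.24 nA

2.24 nA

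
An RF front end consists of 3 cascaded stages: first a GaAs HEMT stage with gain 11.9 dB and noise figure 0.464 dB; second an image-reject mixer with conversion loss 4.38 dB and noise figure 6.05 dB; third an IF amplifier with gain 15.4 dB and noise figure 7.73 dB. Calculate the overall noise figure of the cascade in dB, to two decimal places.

Convert to linear (a loss of L dB is a gain of −L dB): F_i = 10^(NF_i/10), G_i = 10^(G_i,dB/10)
  Stage 1: F_1 = 10^(0.464/10) = 1.113, G_1 = 10^(11.9/10) = 15.49
  Stage 2: F_2 = 10^(6.05/10) = 4.027, G_2 = 10^(−4.38/10) = 0.3648
  Stage 3: F_3 = 10^(7.73/10) = 5.929, G_3 = 10^(15.4/10) = 34.67
Friis cascade:
  F = 1.113 + (4.027 − 1)/15.49 + (5.929 − 1)/5.649 = 2.181
NF = 10 log₁₀(2.181) = 3.39 dB

3.39 dB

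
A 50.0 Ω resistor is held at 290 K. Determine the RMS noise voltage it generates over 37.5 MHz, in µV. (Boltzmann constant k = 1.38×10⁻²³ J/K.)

5.48 µV

V_n = √(4kTRB)
4kTRB = 4 × 1.38×10⁻²³ × 290 × 5.00×10¹ × 3.75×10⁷ = 3.00×10⁻¹¹ V²
V_n = √(3.00×10⁻¹¹) = 5.48×10⁻⁶ V = 5.48 µV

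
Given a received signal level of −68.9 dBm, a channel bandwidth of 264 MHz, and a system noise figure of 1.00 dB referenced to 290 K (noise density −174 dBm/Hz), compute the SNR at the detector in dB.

19.9 dB

Noise floor: N = −174 + 10 log₁₀(B) + NF
10 log₁₀(2.64×10⁸) = 84.22 dB
N = −174 + 84.22 + 1.00 = −88.78 dBm
SNR = P_sig − N = −68.9 − (−88.78) = 19.88 dB → 19.9 dB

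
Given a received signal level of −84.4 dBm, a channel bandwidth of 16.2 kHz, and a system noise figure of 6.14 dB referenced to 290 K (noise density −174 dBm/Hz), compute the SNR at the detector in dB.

Noise floor: N = −174 + 10 log₁₀(B) + NF
10 log₁₀(1.62×10⁴) = 42.1 dB
N = −174 + 42.1 + 6.14 = −125.76 dBm
SNR = P_sig − N = −84.4 − (−125.76) = 41.36 dB → 41.4 dB

41.4 dB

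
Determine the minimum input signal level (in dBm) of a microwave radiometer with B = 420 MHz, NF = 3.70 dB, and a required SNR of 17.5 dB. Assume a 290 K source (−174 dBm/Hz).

Sensitivity = −174 + 10 log₁₀(B) + NF + SNR_min
= −174 + 86.23 + 3.70 + 17.5
= −66.57 dBm → −66.6 dBm

−66.6 dBm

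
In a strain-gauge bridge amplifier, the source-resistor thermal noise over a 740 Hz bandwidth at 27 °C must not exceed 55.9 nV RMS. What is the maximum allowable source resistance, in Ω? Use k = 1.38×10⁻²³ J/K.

T = 27 °C + 273.15 = 300.15 K
Johnson–Nyquist: V_n = √(4kTRB) ⇒ R = V_n² / (4kTB)
4kTB = 4 × 1.38×10⁻²³ × 300.15 × 7.40×10² = 1.23×10⁻¹⁷
R = (5.59×10⁻⁸)² / 1.23×10⁻¹⁷ = 2.55×10² Ω = 255 Ω

255 Ω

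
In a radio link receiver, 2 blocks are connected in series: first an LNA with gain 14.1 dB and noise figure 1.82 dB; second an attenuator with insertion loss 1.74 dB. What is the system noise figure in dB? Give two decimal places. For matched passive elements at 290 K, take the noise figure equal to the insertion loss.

1.87 dB

Convert to linear (a loss of L dB is a gain of −L dB): F_i = 10^(NF_i/10), G_i = 10^(G_i,dB/10)
  Stage 1: F_1 = 10^(1.82/10) = 1.521, G_1 = 10^(14.1/10) = 25.70
  Stage 2: F_2 = 10^(1.74/10) = 1.493, G_2 = 10^(−1.74/10) = 0.6699
Friis cascade:
  F = 1.521 + (1.493 − 1)/25.70 = 1.540
NF = 10 log₁₀(1.540) = 1.87 dB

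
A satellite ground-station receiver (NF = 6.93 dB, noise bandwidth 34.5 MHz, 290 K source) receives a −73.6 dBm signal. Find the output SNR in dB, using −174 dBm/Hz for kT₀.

18.1 dB

Noise floor: N = −174 + 10 log₁₀(B) + NF
10 log₁₀(3.45×10⁷) = 75.38 dB
N = −174 + 75.38 + 6.93 = −91.69 dBm
SNR = P_sig − N = −73.6 − (−91.69) = 18.09 dB → 18.1 dB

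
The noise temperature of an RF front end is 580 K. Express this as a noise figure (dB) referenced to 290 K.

F = 1 + T_e/T₀ = 1 + 580/290 = 3
NF = 10 log₁₀(3) = 4.77 dB

4.77 dB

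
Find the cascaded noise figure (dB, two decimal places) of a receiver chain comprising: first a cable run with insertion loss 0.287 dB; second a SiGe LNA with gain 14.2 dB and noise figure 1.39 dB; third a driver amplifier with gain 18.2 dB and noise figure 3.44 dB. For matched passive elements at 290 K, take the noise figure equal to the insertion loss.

Convert to linear (a loss of L dB is a gain of −L dB): F_i = 10^(NF_i/10), G_i = 10^(G_i,dB/10)
  Stage 1: F_1 = 10^(0.287/10) = 1.068, G_1 = 10^(−0.287/10) = 0.9361
  Stage 2: F_2 = 10^(1.39/10) = 1.377, G_2 = 10^(14.2/10) = 26.30
  Stage 3: F_3 = 10^(3.44/10) = 2.208, G_3 = 10^(18.2/10) = 66.07
Friis cascade:
  F = 1.068 + (1.377 − 1)/0.9361 + (2.208 − 1)/24.62 = 1.520
NF = 10 log₁₀(1.520) = 1.82 dB

1.82 dB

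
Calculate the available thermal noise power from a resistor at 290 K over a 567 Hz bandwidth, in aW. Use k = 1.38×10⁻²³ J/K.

2.27 aW

P_n = kTB = 1.38×10⁻²³ × 290 × 5.67×10² = 2.27×10⁻¹⁸ W = 2.27 aW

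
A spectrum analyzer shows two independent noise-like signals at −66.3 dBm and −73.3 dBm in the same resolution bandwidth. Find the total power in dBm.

Convert to linear, add, convert back:
P₁ = 2.34×10⁻¹⁰ W, P₂ = 4.68×10⁻¹¹ W
P_tot = 2.81×10⁻¹⁰ W → 10 log₁₀(P_tot / 10⁻³) = −65.5 dBm

−65.5 dBm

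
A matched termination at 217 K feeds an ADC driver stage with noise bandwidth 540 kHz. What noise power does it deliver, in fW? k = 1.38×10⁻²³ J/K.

1.62 fW

P_n = kTB = 1.38×10⁻²³ × 217 × 5.40×10⁵ = 1.62×10⁻¹⁵ W = 1.62 fW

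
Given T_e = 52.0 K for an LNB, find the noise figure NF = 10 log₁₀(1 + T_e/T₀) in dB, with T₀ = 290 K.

0.716 dB

F = 1 + T_e/T₀ = 1 + 52.0/290 = 1.17931
NF = 10 log₁₀(1.17931) = 0.716 dB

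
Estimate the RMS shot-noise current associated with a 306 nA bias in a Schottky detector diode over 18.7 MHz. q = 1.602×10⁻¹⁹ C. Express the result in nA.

I_n = √(2qI·B)
2qI·B = 2 × 1.602×10⁻¹⁹ × 3.06×10⁻⁷ × 1.87×10⁷ = 1.83×10⁻¹⁸ A²
I_n = √(1.83×10⁻¹⁸) = 1.35×10⁻⁹ A = 1.35 nA

1.35 nA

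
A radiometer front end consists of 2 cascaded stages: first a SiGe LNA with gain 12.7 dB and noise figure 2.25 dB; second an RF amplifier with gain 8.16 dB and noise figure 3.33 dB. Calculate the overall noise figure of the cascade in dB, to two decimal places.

2.41 dB

Convert to linear (a loss of L dB is a gain of −L dB): F_i = 10^(NF_i/10), G_i = 10^(G_i,dB/10)
  Stage 1: F_1 = 10^(2.25/10) = 1.679, G_1 = 10^(12.7/10) = 18.62
  Stage 2: F_2 = 10^(3.33/10) = 2.153, G_2 = 10^(8.16/10) = 6.546
Friis cascade:
  F = 1.679 + (2.153 − 1)/18.62 = 1.741
NF = 10 log₁₀(1.741) = 2.41 dB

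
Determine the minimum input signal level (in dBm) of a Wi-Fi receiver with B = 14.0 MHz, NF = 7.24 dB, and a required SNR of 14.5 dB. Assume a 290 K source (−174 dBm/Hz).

Sensitivity = −174 + 10 log₁₀(B) + NF + SNR_min
= −174 + 71.46 + 7.24 + 14.5
= −80.80 dBm → −80.8 dBm

−80.8 dBm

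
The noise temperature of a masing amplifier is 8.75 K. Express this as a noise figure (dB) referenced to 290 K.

0.129 dB

F = 1 + T_e/T₀ = 1 + 8.75/290 = 1.03017
NF = 10 log₁₀(1.03017) = 0.129 dB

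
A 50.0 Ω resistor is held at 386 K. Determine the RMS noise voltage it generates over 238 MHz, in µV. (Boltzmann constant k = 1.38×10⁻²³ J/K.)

15.9 µV

V_n = √(4kTRB)
4kTRB = 4 × 1.38×10⁻²³ × 386 × 5.00×10¹ × 2.38×10⁸ = 2.54×10⁻¹⁰ V²
V_n = √(2.54×10⁻¹⁰) = 1.59×10⁻⁵ V = 15.9 µV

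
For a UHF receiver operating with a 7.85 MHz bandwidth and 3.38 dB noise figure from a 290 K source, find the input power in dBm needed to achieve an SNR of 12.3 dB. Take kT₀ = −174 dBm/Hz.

Sensitivity = −174 + 10 log₁₀(B) + NF + SNR_min
= −174 + 68.95 + 3.38 + 12.3
= −89.37 dBm → −89.4 dBm

−89.4 dBm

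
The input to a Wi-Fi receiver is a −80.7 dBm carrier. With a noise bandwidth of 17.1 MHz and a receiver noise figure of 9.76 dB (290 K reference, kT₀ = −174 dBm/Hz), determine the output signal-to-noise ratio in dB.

11.2 dB

Noise floor: N = −174 + 10 log₁₀(B) + NF
10 log₁₀(1.71×10⁷) = 72.33 dB
N = −174 + 72.33 + 9.76 = −91.91 dBm
SNR = P_sig − N = −80.7 − (−91.91) = 11.21 dB → 11.2 dB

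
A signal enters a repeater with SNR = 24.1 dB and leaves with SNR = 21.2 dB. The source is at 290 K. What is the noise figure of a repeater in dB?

NF (dB) = SNR_in(dB) − SNR_out(dB) when the source is at T₀
NF = 24.1 − 21.2 = 2.9 dB

2.9 dB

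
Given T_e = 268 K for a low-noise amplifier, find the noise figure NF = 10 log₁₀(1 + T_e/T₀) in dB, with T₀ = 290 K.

F = 1 + T_e/T₀ = 1 + 268/290 = 1.92414
NF = 10 log₁₀(1.92414) = 2.84 dB

2.84 dB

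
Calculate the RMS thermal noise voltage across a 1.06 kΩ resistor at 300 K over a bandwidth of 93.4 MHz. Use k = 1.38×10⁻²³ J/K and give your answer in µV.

V_n = √(4kTRB)
4kTRB = 4 × 1.38×10⁻²³ × 300 × 1.06×10³ × 9.34×10⁷ = 1.64×10⁻⁹ V²
V_n = √(1.64×10⁻⁹) = 4.05×10⁻⁵ V = 40.5 µV

40.5 µV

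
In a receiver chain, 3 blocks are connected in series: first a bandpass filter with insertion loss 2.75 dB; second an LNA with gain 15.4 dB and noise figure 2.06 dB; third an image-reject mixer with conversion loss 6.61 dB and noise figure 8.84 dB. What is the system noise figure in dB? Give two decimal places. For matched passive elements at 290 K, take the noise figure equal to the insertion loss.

5.30 dB

Convert to linear (a loss of L dB is a gain of −L dB): F_i = 10^(NF_i/10), G_i = 10^(G_i,dB/10)
  Stage 1: F_1 = 10^(2.75/10) = 1.884, G_1 = 10^(−2.75/10) = 0.5309
  Stage 2: F_2 = 10^(2.06/10) = 1.607, G_2 = 10^(15.4/10) = 34.67
  Stage 3: F_3 = 10^(8.84/10) = 7.656, G_3 = 10^(−6.61/10) = 0.2183
Friis cascade:
  F = 1.884 + (1.607 − 1)/0.5309 + (7.656 − 1)/18.41 = 3.388
NF = 10 log₁₀(3.388) = 5.30 dB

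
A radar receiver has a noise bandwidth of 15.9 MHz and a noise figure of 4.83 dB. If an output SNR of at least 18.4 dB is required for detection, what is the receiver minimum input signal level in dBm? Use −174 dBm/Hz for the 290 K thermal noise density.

−78.8 dBm

Sensitivity = −174 + 10 log₁₀(B) + NF + SNR_min
= −174 + 72.01 + 4.83 + 18.4
= −78.76 dBm → −78.8 dBm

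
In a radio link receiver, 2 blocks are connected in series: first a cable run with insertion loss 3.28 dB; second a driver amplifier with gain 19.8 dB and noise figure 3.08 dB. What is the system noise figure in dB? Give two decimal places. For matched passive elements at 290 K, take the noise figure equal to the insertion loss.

6.36 dB

Convert to linear (a loss of L dB is a gain of −L dB): F_i = 10^(NF_i/10), G_i = 10^(G_i,dB/10)
  Stage 1: F_1 = 10^(3.28/10) = 2.128, G_1 = 10^(−3.28/10) = 0.4699
  Stage 2: F_2 = 10^(3.08/10) = 2.032, G_2 = 10^(19.8/10) = 95.50
Friis cascade:
  F = 2.128 + (2.032 − 1)/0.4699 = 4.325
NF = 10 log₁₀(4.325) = 6.36 dB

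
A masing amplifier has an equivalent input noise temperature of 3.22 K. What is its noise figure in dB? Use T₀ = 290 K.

0.048 dB

F = 1 + T_e/T₀ = 1 + 3.22/290 = 1.0111
NF = 10 log₁₀(1.0111) = 0.048 dB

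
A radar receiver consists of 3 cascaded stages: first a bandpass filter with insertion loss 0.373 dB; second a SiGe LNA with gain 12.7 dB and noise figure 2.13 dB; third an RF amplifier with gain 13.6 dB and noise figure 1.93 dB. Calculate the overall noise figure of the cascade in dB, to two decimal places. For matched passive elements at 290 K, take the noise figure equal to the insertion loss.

2.58 dB

Convert to linear (a loss of L dB is a gain of −L dB): F_i = 10^(NF_i/10), G_i = 10^(G_i,dB/10)
  Stage 1: F_1 = 10^(0.373/10) = 1.090, G_1 = 10^(−0.373/10) = 0.9177
  Stage 2: F_2 = 10^(2.13/10) = 1.633, G_2 = 10^(12.7/10) = 18.62
  Stage 3: F_3 = 10^(1.93/10) = 1.560, G_3 = 10^(13.6/10) = 22.91
Friis cascade:
  F = 1.090 + (1.633 − 1)/0.9177 + (1.560 − 1)/17.09 = 1.812
NF = 10 log₁₀(1.812) = 2.58 dB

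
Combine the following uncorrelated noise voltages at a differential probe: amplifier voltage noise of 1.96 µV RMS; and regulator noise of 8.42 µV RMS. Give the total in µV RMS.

Uncorrelated sources add in power (mean-square): V_tot = √(ΣV_i²)
V_tot = √[(1.96×10⁻⁶)² + (8.42×10⁻⁶)²] = 8.65×10⁻⁶ V = 8.65 µV

8.65 µV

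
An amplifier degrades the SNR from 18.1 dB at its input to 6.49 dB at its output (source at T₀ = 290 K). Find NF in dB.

11.61 dB

NF (dB) = SNR_in(dB) − SNR_out(dB) when the source is at T₀
NF = 18.1 − 6.49 = 11.61 dB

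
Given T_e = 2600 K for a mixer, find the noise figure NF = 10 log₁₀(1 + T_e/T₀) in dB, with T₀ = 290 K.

9.98 dB

F = 1 + T_e/T₀ = 1 + 2600/290 = 9.96552
NF = 10 log₁₀(9.96552) = 9.98 dB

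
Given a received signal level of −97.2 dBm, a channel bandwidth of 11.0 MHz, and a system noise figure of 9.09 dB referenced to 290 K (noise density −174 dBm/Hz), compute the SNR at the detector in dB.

Noise floor: N = −174 + 10 log₁₀(B) + NF
10 log₁₀(1.10×10⁷) = 70.41 dB
N = −174 + 70.41 + 9.09 = −94.50 dBm
SNR = P_sig − N = −97.2 − (−94.50) = −2.70 dB → −2.7 dB

−2.7 dB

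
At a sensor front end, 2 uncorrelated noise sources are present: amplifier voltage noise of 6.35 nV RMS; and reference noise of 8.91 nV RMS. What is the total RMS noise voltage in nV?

Uncorrelated sources add in power (mean-square): V_tot = √(ΣV_i²)
V_tot = √[(6.35×10⁻⁹)² + (8.91×10⁻⁹)²] = 1.09×10⁻⁸ V = 10.9 nV

10.9 nV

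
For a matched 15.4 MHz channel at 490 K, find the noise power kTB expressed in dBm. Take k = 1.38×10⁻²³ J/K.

−99.8 dBm

P_n = kTB = 1.38×10⁻²³ × 490 × 1.54×10⁷ = 1.04×10⁻¹³ W
In dBm: 10 log₁₀(1.04×10⁻¹³ / 10⁻³) = −99.8 dBm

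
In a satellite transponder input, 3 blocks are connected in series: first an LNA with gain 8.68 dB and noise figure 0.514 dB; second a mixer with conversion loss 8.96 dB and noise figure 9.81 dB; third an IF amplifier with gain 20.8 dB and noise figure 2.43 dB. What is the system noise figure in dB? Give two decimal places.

4.90 dB

Convert to linear (a loss of L dB is a gain of −L dB): F_i = 10^(NF_i/10), G_i = 10^(G_i,dB/10)
  Stage 1: F_1 = 10^(0.514/10) = 1.126, G_1 = 10^(8.68/10) = 7.379
  Stage 2: F_2 = 10^(9.81/10) = 9.572, G_2 = 10^(−8.96/10) = 0.1271
  Stage 3: F_3 = 10^(2.43/10) = 1.750, G_3 = 10^(20.8/10) = 120.2
Friis cascade:
  F = 1.126 + (9.572 − 1)/7.379 + (1.750 − 1)/0.9376 = 3.087
NF = 10 log₁₀(3.087) = 4.90 dB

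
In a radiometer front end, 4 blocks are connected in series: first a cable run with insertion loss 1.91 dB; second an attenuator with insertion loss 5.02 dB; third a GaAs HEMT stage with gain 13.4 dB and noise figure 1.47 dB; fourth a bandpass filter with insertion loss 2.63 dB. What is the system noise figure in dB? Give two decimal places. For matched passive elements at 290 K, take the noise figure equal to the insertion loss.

8.52 dB

Convert to linear (a loss of L dB is a gain of −L dB): F_i = 10^(NF_i/10), G_i = 10^(G_i,dB/10)
  Stage 1: F_1 = 10^(1.91/10) = 1.552, G_1 = 10^(−1.91/10) = 0.6442
  Stage 2: F_2 = 10^(5.02/10) = 3.177, G_2 = 10^(−5.02/10) = 0.3148
  Stage 3: F_3 = 10^(1.47/10) = 1.403, G_3 = 10^(13.4/10) = 21.88
  Stage 4: F_4 = 10^(2.63/10) = 1.832, G_4 = 10^(−2.63/10) = 0.5458
Friis cascade:
  F = 1.552 + (3.177 − 1)/0.6442 + (1.403 − 1)/0.2028 + (1.832 − 1)/4.436 = 7.106
NF = 10 log₁₀(7.106) = 8.52 dB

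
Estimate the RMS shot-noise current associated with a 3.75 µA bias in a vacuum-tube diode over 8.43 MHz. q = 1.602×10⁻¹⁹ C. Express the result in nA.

3.18 nA

I_n = √(2qI·B)
2qI·B = 2 × 1.602×10⁻¹⁹ × 3.75×10⁻⁶ × 8.43×10⁶ = 1.01×10⁻¹⁷ A²
I_n = √(1.01×10⁻¹⁷) = 3.18×10⁻⁹ A = 3.18 nA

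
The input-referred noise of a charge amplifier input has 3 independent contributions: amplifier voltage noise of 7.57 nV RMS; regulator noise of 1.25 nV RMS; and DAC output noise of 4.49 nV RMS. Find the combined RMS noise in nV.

8.89 nV

Uncorrelated sources add in power (mean-square): V_tot = √(ΣV_i²)
V_tot = √[(7.57×10⁻⁹)² + (1.25×10⁻⁹)² + (4.49×10⁻⁹)²] = 8.89×10⁻⁹ V = 8.89 nV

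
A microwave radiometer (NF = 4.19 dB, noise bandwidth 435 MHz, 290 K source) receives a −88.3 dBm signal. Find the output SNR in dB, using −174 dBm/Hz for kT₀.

Noise floor: N = −174 + 10 log₁₀(B) + NF
10 log₁₀(4.35×10⁸) = 86.38 dB
N = −174 + 86.38 + 4.19 = −83.43 dBm
SNR = P_sig − N = −88.3 − (−83.43) = −4.87 dB → −4.9 dB

−4.9 dB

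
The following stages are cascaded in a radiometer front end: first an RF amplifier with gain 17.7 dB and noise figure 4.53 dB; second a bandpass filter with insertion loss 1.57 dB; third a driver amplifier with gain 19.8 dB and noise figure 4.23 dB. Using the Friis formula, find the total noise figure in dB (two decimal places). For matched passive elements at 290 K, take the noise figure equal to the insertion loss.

Convert to linear (a loss of L dB is a gain of −L dB): F_i = 10^(NF_i/10), G_i = 10^(G_i,dB/10)
  Stage 1: F_1 = 10^(4.53/10) = 2.838, G_1 = 10^(17.7/10) = 58.88
  Stage 2: F_2 = 10^(1.57/10) = 1.435, G_2 = 10^(−1.57/10) = 0.6966
  Stage 3: F_3 = 10^(4.23/10) = 2.649, G_3 = 10^(19.8/10) = 95.50
Friis cascade:
  F = 2.838 + (1.435 − 1)/58.88 + (2.649 − 1)/41.02 = 2.886
NF = 10 log₁₀(2.886) = 4.60 dB

4.60 dB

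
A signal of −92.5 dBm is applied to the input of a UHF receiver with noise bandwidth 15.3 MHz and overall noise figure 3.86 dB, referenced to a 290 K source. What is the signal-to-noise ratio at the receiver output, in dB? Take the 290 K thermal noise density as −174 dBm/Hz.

5.8 dB

Noise floor: N = −174 + 10 log₁₀(B) + NF
10 log₁₀(1.53×10⁷) = 71.85 dB
N = −174 + 71.85 + 3.86 = −98.29 dBm
SNR = P_sig − N = −92.5 − (−98.29) = 5.79 dB → 5.8 dB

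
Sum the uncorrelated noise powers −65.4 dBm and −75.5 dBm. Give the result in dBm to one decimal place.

Convert to linear, add, convert back:
P₁ = 2.88×10⁻¹⁰ W, P₂ = 2.82×10⁻¹¹ W
P_tot = 3.17×10⁻¹⁰ W → 10 log₁₀(P_tot / 10⁻³) = −65.0 dBm

−65.0 dBm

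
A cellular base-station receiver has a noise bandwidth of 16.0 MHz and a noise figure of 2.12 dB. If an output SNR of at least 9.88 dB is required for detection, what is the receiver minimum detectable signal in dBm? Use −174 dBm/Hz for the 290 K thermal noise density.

Sensitivity = −174 + 10 log₁₀(B) + NF + SNR_min
= −174 + 72.04 + 2.12 + 9.88
= −89.96 dBm → −90.0 dBm

−90.0 dBm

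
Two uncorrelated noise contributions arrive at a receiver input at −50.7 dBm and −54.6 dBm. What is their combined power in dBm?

−49.2 dBm

Convert to linear, add, convert back:
P₁ = 8.51×10⁻⁹ W, P₂ = 3.47×10⁻⁹ W
P_tot = 1.20×10⁻⁸ W → 10 log₁₀(P_tot / 10⁻³) = −49.2 dBm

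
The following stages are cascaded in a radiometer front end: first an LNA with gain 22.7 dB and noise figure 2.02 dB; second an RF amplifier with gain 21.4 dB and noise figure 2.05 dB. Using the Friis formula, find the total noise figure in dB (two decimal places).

2.03 dB

Convert to linear (a loss of L dB is a gain of −L dB): F_i = 10^(NF_i/10), G_i = 10^(G_i,dB/10)
  Stage 1: F_1 = 10^(2.02/10) = 1.592, G_1 = 10^(22.7/10) = 186.2
  Stage 2: F_2 = 10^(2.05/10) = 1.603, G_2 = 10^(21.4/10) = 138.0
Friis cascade:
  F = 1.592 + (1.603 − 1)/186.2 = 1.595
NF = 10 log₁₀(1.595) = 2.03 dB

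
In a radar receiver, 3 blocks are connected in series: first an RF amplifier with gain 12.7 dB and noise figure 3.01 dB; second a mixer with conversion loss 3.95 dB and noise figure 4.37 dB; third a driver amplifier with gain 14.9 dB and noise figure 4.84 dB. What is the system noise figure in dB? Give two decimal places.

3.74 dB

Convert to linear (a loss of L dB is a gain of −L dB): F_i = 10^(NF_i/10), G_i = 10^(G_i,dB/10)
  Stage 1: F_1 = 10^(3.01/10) = 2.000, G_1 = 10^(12.7/10) = 18.62
  Stage 2: F_2 = 10^(4.37/10) = 2.735, G_2 = 10^(−3.95/10) = 0.4027
  Stage 3: F_3 = 10^(4.84/10) = 3.048, G_3 = 10^(14.9/10) = 30.90
Friis cascade:
  F = 2.000 + (2.735 − 1)/18.62 + (3.048 − 1)/7.499 = 2.366
NF = 10 log₁₀(2.366) = 3.74 dB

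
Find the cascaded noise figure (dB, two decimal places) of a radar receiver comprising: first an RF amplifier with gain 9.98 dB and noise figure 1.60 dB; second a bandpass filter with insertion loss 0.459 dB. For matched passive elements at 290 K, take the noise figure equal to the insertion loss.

Convert to linear (a loss of L dB is a gain of −L dB): F_i = 10^(NF_i/10), G_i = 10^(G_i,dB/10)
  Stage 1: F_1 = 10^(1.60/10) = 1.445, G_1 = 10^(9.98/10) = 9.954
  Stage 2: F_2 = 10^(0.459/10) = 1.111, G_2 = 10^(−0.459/10) = 0.8997
Friis cascade:
  F = 1.445 + (1.111 − 1)/9.954 = 1.457
NF = 10 log₁₀(1.457) = 1.63 dB

1.63 dB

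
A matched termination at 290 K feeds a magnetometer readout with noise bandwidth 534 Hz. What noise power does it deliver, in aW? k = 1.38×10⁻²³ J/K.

2.14 aW

P_n = kTB = 1.38×10⁻²³ × 290 × 5.34×10² = 2.14×10⁻¹⁸ W = 2.14 aW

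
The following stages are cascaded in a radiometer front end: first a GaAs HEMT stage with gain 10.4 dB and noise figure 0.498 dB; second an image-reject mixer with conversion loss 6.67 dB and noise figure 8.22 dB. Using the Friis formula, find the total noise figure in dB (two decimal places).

Convert to linear (a loss of L dB is a gain of −L dB): F_i = 10^(NF_i/10), G_i = 10^(G_i,dB/10)
  Stage 1: F_1 = 10^(0.498/10) = 1.122, G_1 = 10^(10.4/10) = 10.96
  Stage 2: F_2 = 10^(8.22/10) = 6.637, G_2 = 10^(−6.67/10) = 0.2153
Friis cascade:
  F = 1.122 + (6.637 − 1)/10.96 = 1.636
NF = 10 log₁₀(1.636) = 2.14 dB

2.14 dB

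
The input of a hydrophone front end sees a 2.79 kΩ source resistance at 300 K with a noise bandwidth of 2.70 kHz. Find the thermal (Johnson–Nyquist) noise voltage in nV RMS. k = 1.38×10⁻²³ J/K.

V_n = √(4kTRB)
4kTRB = 4 × 1.38×10⁻²³ × 300 × 2.79×10³ × 2.70×10³ = 1.25×10⁻¹³ V²
V_n = √(1.25×10⁻¹³) = 3.53×10⁻⁷ V = 353 nV

353 nV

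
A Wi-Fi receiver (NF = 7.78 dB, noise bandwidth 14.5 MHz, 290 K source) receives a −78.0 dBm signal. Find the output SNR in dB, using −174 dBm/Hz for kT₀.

16.6 dB

Noise floor: N = −174 + 10 log₁₀(B) + NF
10 log₁₀(1.45×10⁷) = 71.61 dB
N = −174 + 71.61 + 7.78 = −94.61 dBm
SNR = P_sig − N = −78.0 − (−94.61) = 16.61 dB → 16.6 dB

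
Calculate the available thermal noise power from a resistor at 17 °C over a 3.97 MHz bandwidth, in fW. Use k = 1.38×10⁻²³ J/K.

15.9 fW

T = 17 °C + 273.15 = 290.15 K
P_n = kTB = 1.38×10⁻²³ × 290.15 × 3.97×10⁶ = 1.59×10⁻¹⁴ W = 15.9 fW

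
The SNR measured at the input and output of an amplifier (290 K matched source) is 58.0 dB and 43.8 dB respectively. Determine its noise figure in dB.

14.2 dB

NF (dB) = SNR_in(dB) − SNR_out(dB) when the source is at T₀
NF = 58.0 − 43.8 = 14.2 dB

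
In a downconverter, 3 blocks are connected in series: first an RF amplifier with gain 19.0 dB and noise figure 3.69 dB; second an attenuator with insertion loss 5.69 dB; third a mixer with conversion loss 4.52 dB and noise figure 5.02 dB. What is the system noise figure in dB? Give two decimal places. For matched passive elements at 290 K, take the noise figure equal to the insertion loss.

3.93 dB

Convert to linear (a loss of L dB is a gain of −L dB): F_i = 10^(NF_i/10), G_i = 10^(G_i,dB/10)
  Stage 1: F_1 = 10^(3.69/10) = 2.339, G_1 = 10^(19.0/10) = 79.43
  Stage 2: F_2 = 10^(5.69/10) = 3.707, G_2 = 10^(−5.69/10) = 0.2698
  Stage 3: F_3 = 10^(5.02/10) = 3.177, G_3 = 10^(−4.52/10) = 0.3532
Friis cascade:
  F = 2.339 + (3.707 − 1)/79.43 + (3.177 − 1)/21.43 = 2.474
NF = 10 log₁₀(2.474) = 3.93 dB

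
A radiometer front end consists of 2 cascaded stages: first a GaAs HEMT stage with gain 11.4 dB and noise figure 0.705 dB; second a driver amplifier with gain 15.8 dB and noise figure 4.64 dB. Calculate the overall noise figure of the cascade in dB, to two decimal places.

Convert to linear (a loss of L dB is a gain of −L dB): F_i = 10^(NF_i/10), G_i = 10^(G_i,dB/10)
  Stage 1: F_1 = 10^(0.705/10) = 1.176, G_1 = 10^(11.4/10) = 13.80
  Stage 2: F_2 = 10^(4.64/10) = 2.911, G_2 = 10^(15.8/10) = 38.02
Friis cascade:
  F = 1.176 + (2.911 − 1)/13.80 = 1.315
NF = 10 log₁₀(1.315) = 1.19 dB

1.19 dB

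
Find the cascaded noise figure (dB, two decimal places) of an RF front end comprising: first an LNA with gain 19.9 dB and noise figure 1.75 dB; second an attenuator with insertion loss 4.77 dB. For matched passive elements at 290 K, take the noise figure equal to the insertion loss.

Convert to linear (a loss of L dB is a gain of −L dB): F_i = 10^(NF_i/10), G_i = 10^(G_i,dB/10)
  Stage 1: F_1 = 10^(1.75/10) = 1.496, G_1 = 10^(19.9/10) = 97.72
  Stage 2: F_2 = 10^(4.77/10) = 2.999, G_2 = 10^(−4.77/10) = 0.3334
Friis cascade:
  F = 1.496 + (2.999 − 1)/97.72 = 1.517
NF = 10 log₁₀(1.517) = 1.81 dB

1.81 dB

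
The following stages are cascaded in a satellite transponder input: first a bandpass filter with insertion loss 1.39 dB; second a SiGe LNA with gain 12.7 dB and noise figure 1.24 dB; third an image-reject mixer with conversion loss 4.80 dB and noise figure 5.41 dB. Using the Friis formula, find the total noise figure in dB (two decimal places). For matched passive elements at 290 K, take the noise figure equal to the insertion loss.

3.04 dB

Convert to linear (a loss of L dB is a gain of −L dB): F_i = 10^(NF_i/10), G_i = 10^(G_i,dB/10)
  Stage 1: F_1 = 10^(1.39/10) = 1.377, G_1 = 10^(−1.39/10) = 0.7261
  Stage 2: F_2 = 10^(1.24/10) = 1.330, G_2 = 10^(12.7/10) = 18.62
  Stage 3: F_3 = 10^(5.41/10) = 3.475, G_3 = 10^(−4.80/10) = 0.3311
Friis cascade:
  F = 1.377 + (1.330 − 1)/0.7261 + (3.475 − 1)/13.52 = 2.015
NF = 10 log₁₀(2.015) = 3.04 dB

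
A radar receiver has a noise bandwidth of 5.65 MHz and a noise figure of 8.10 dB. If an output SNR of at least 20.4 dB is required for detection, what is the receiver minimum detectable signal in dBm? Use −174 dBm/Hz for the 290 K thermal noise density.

Sensitivity = −174 + 10 log₁₀(B) + NF + SNR_min
= −174 + 67.52 + 8.10 + 20.4
= −77.98 dBm → −78.0 dBm

−78.0 dBm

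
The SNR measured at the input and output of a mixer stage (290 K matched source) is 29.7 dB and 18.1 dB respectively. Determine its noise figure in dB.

11.6 dB

NF (dB) = SNR_in(dB) − SNR_out(dB) when the source is at T₀
NF = 29.7 − 18.1 = 11.6 dB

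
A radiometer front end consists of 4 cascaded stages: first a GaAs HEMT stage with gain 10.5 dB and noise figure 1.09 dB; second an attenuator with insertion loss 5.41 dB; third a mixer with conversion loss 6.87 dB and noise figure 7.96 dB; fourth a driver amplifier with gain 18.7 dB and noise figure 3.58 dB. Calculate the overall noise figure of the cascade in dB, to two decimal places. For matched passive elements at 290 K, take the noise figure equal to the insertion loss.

7.04 dB

Convert to linear (a loss of L dB is a gain of −L dB): F_i = 10^(NF_i/10), G_i = 10^(G_i,dB/10)
  Stage 1: F_1 = 10^(1.09/10) = 1.285, G_1 = 10^(10.5/10) = 11.22
  Stage 2: F_2 = 10^(5.41/10) = 3.475, G_2 = 10^(−5.41/10) = 0.2877
  Stage 3: F_3 = 10^(7.96/10) = 6.252, G_3 = 10^(−6.87/10) = 0.2056
  Stage 4: F_4 = 10^(3.58/10) = 2.280, G_4 = 10^(18.7/10) = 74.13
Friis cascade:
  F = 1.285 + (3.475 − 1)/11.22 + (6.252 − 1)/3.228 + (2.280 − 1)/0.6637 = 5.062
NF = 10 log₁₀(5.062) = 7.04 dB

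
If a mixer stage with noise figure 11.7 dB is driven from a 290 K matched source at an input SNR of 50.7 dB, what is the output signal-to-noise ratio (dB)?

39.0 dB

By definition F = SNR_in/SNR_out, so in dB: SNR_out = SNR_in − NF
SNR_out = 50.7 − 11.7 = 39.0 dB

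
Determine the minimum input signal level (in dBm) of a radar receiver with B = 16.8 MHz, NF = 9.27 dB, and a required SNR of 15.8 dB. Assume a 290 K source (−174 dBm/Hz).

Sensitivity = −174 + 10 log₁₀(B) + NF + SNR_min
= −174 + 72.25 + 9.27 + 15.8
= −76.68 dBm → −76.7 dBm

−76.7 dBm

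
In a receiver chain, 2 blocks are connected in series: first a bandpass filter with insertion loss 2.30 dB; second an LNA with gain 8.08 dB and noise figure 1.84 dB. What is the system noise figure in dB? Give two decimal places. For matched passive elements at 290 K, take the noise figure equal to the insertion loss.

Convert to linear (a loss of L dB is a gain of −L dB): F_i = 10^(NF_i/10), G_i = 10^(G_i,dB/10)
  Stage 1: F_1 = 10^(2.30/10) = 1.698, G_1 = 10^(−2.30/10) = 0.5888
  Stage 2: F_2 = 10^(1.84/10) = 1.528, G_2 = 10^(8.08/10) = 6.427
Friis cascade:
  F = 1.698 + (1.528 − 1)/0.5888 = 2.594
NF = 10 log₁₀(2.594) = 4.14 dB

4.14 dB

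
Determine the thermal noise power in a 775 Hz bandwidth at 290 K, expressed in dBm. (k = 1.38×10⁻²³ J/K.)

P_n = kTB = 1.38×10⁻²³ × 290 × 7.75×10² = 3.10×10⁻¹⁸ W
In dBm: 10 log₁₀(3.10×10⁻¹⁸ / 10⁻³) = −145.1 dBm

−145.1 dBm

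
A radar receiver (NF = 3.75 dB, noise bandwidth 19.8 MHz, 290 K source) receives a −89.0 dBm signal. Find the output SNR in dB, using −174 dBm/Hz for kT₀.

8.3 dB

Noise floor: N = −174 + 10 log₁₀(B) + NF
10 log₁₀(1.98×10⁷) = 72.97 dB
N = −174 + 72.97 + 3.75 = −97.28 dBm
SNR = P_sig − N = −89.0 − (−97.28) = 8.28 dB → 8.3 dB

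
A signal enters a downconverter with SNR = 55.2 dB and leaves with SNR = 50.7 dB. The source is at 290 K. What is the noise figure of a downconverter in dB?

NF (dB) = SNR_in(dB) − SNR_out(dB) when the source is at T₀
NF = 55.2 − 50.7 = 4.5 dB

4.5 dB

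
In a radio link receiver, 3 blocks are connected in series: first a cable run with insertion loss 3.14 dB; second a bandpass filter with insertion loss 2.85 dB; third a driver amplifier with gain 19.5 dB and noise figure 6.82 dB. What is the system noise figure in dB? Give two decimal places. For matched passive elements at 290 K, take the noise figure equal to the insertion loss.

Convert to linear (a loss of L dB is a gain of −L dB): F_i = 10^(NF_i/10), G_i = 10^(G_i,dB/10)
  Stage 1: F_1 = 10^(3.14/10) = 2.061, G_1 = 10^(−3.14/10) = 0.4853
  Stage 2: F_2 = 10^(2.85/10) = 1.928, G_2 = 10^(−2.85/10) = 0.5188
  Stage 3: F_3 = 10^(6.82/10) = 4.808, G_3 = 10^(19.5/10) = 89.13
Friis cascade:
  F = 2.061 + (1.928 − 1)/0.4853 + (4.808 − 1)/0.2518 = 19.10
NF = 10 log₁₀(19.10) = 12.81 dB

12.81 dB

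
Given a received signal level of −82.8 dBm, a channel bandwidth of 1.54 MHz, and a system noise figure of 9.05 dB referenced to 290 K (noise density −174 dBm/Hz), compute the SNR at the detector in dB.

Noise floor: N = −174 + 10 log₁₀(B) + NF
10 log₁₀(1.54×10⁶) = 61.88 dB
N = −174 + 61.88 + 9.05 = −103.07 dBm
SNR = P_sig − N = −82.8 − (−103.07) = 20.27 dB → 20.3 dB

20.3 dB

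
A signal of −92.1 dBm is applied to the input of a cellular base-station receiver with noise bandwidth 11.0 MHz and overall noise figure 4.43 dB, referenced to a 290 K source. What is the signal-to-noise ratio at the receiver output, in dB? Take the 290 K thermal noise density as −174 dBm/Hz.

Noise floor: N = −174 + 10 log₁₀(B) + NF
10 log₁₀(1.10×10⁷) = 70.41 dB
N = −174 + 70.41 + 4.43 = −99.16 dBm
SNR = P_sig − N = −92.1 − (−99.16) = 7.06 dB → 7.1 dB

7.1 dB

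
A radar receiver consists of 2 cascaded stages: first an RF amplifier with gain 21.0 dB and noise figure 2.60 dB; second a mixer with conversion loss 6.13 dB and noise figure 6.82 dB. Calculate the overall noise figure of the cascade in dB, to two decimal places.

2.67 dB

Convert to linear (a loss of L dB is a gain of −L dB): F_i = 10^(NF_i/10), G_i = 10^(G_i,dB/10)
  Stage 1: F_1 = 10^(2.60/10) = 1.820, G_1 = 10^(21.0/10) = 125.9
  Stage 2: F_2 = 10^(6.82/10) = 4.808, G_2 = 10^(−6.13/10) = 0.2438
Friis cascade:
  F = 1.820 + (4.808 − 1)/125.9 = 1.850
NF = 10 log₁₀(1.850) = 2.67 dB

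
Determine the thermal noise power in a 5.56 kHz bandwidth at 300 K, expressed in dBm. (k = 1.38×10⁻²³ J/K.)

P_n = kTB = 1.38×10⁻²³ × 300 × 5.56×10³ = 2.30×10⁻¹⁷ W
In dBm: 10 log₁₀(2.30×10⁻¹⁷ / 10⁻³) = −136.4 dBm

−136.4 dBm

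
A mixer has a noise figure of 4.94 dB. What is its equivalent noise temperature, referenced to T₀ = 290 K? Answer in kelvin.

F = 10^(4.94/10) = 3.11889
T_e = (F − 1)·T₀ = (3.11889 − 1) × 290 = 614 K

614 K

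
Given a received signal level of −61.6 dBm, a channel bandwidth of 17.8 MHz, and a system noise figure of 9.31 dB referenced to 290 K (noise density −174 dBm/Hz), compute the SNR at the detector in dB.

30.6 dB

Noise floor: N = −174 + 10 log₁₀(B) + NF
10 log₁₀(1.78×10⁷) = 72.5 dB
N = −174 + 72.5 + 9.31 = −92.19 dBm
SNR = P_sig − N = −61.6 − (−92.19) = 30.59 dB → 30.6 dB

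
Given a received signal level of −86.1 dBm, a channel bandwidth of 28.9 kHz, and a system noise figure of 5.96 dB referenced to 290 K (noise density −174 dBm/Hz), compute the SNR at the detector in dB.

Noise floor: N = −174 + 10 log₁₀(B) + NF
10 log₁₀(2.89×10⁴) = 44.61 dB
N = −174 + 44.61 + 5.96 = −123.43 dBm
SNR = P_sig − N = −86.1 − (−123.43) = 37.33 dB → 37.3 dB

37.3 dB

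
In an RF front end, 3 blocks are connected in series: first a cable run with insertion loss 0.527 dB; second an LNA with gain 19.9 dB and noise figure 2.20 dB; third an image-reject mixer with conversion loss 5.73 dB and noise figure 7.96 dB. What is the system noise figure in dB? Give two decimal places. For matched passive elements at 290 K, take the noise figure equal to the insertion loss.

2.87 dB

Convert to linear (a loss of L dB is a gain of −L dB): F_i = 10^(NF_i/10), G_i = 10^(G_i,dB/10)
  Stage 1: F_1 = 10^(0.527/10) = 1.129, G_1 = 10^(−0.527/10) = 0.8857
  Stage 2: F_2 = 10^(2.20/10) = 1.660, G_2 = 10^(19.9/10) = 97.72
  Stage 3: F_3 = 10^(7.96/10) = 6.252, G_3 = 10^(−5.73/10) = 0.2673
Friis cascade:
  F = 1.129 + (1.660 − 1)/0.8857 + (6.252 − 1)/86.56 = 1.934
NF = 10 log₁₀(1.934) = 2.87 dB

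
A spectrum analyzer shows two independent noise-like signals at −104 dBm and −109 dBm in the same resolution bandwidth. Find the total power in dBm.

Convert to linear, add, convert back:
P₁ = 3.98×10⁻¹⁴ W, P₂ = 1.26×10⁻¹⁴ W
P_tot = 5.24×10⁻¹⁴ W → 10 log₁₀(P_tot / 10⁻³) = −102.8 dBm

−102.8 dBm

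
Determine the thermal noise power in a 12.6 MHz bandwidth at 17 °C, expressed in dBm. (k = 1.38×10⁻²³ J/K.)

−103.0 dBm

T = 17 °C + 273.15 = 290.15 K
P_n = kTB = 1.38×10⁻²³ × 290.15 × 1.26×10⁷ = 5.05×10⁻¹⁴ W
In dBm: 10 log₁₀(5.05×10⁻¹⁴ / 10⁻³) = −103.0 dBm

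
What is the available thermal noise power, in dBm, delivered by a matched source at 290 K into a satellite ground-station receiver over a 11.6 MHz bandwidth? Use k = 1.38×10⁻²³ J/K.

−103.3 dBm

P_n = kTB = 1.38×10⁻²³ × 290 × 1.16×10⁷ = 4.64×10⁻¹⁴ W
In dBm: 10 log₁₀(4.64×10⁻¹⁴ / 10⁻³) = −103.3 dBm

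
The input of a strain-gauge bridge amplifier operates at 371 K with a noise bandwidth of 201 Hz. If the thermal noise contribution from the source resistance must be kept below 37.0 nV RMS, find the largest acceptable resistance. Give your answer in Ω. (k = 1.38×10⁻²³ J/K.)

Johnson–Nyquist: V_n = √(4kTRB) ⇒ R = V_n² / (4kTB)
4kTB = 4 × 1.38×10⁻²³ × 371 × 2.01×10² = 4.12×10⁻¹⁸
R = (3.70×10⁻⁸)² / 4.12×10⁻¹⁸ = 3.33×10² Ω = 333 Ω

333 Ω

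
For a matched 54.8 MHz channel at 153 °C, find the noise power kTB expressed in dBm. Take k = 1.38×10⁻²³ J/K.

−94.9 dBm

T = 153 °C + 273.15 = 426.15 K
P_n = kTB = 1.38×10⁻²³ × 426.15 × 5.48×10⁷ = 3.22×10⁻¹³ W
In dBm: 10 log₁₀(3.22×10⁻¹³ / 10⁻³) = −94.9 dBm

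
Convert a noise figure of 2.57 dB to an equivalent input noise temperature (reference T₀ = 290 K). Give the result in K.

F = 10^(2.57/10) = 1.80717
T_e = (F − 1)·T₀ = (1.80717 − 1) × 290 = 234 K

234 K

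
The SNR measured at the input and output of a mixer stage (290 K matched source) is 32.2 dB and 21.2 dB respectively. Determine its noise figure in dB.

NF (dB) = SNR_in(dB) − SNR_out(dB) when the source is at T₀
NF = 32.2 − 21.2 = 11.0 dB

11.0 dB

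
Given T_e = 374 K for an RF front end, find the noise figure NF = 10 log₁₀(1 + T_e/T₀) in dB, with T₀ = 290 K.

3.60 dB

F = 1 + T_e/T₀ = 1 + 374/290 = 2.28966
NF = 10 log₁₀(2.28966) = 3.60 dB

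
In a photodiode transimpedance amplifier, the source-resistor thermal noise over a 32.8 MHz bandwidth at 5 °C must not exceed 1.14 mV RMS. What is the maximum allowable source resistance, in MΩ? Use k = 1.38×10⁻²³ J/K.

2.58 MΩ

T = 5 °C + 273.15 = 278.15 K
Johnson–Nyquist: V_n = √(4kTRB) ⇒ R = V_n² / (4kTB)
4kTB = 4 × 1.38×10⁻²³ × 278.15 × 3.28×10⁷ = 5.04×10⁻¹³
R = (1.14×10⁻³)² / 5.04×10⁻¹³ = 2.58×10⁶ Ω = 2.58 MΩ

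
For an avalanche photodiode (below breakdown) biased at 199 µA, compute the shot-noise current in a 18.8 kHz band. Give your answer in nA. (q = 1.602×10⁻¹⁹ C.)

1.09 nA

I_n = √(2qI·B)
2qI·B = 2 × 1.602×10⁻¹⁹ × 1.99×10⁻⁴ × 1.88×10⁴ = 1.20×10⁻¹⁸ A²
I_n = √(1.20×10⁻¹⁸) = 1.09×10⁻⁹ A = 1.09 nA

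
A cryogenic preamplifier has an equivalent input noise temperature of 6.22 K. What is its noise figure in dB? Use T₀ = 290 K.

0.092 dB

F = 1 + T_e/T₀ = 1 + 6.22/290 = 1.02145
NF = 10 log₁₀(1.02145) = 0.092 dB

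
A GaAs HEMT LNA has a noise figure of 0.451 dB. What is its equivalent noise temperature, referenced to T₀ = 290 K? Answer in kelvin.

31.7 K

F = 10^(0.451/10) = 1.10943
T_e = (F − 1)·T₀ = (1.10943 − 1) × 290 = 31.7 K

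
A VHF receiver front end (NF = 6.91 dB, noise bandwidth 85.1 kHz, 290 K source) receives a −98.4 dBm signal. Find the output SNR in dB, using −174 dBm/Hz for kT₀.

Noise floor: N = −174 + 10 log₁₀(B) + NF
10 log₁₀(8.51×10⁴) = 49.3 dB
N = −174 + 49.3 + 6.91 = −117.79 dBm
SNR = P_sig − N = −98.4 − (−117.79) = 19.39 dB → 19.4 dB

19.4 dB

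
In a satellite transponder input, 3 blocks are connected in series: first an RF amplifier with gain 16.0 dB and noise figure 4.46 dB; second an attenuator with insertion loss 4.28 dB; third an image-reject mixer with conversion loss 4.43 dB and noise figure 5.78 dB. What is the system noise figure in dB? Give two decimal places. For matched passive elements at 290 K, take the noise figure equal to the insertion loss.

Convert to linear (a loss of L dB is a gain of −L dB): F_i = 10^(NF_i/10), G_i = 10^(G_i,dB/10)
  Stage 1: F_1 = 10^(4.46/10) = 2.793, G_1 = 10^(16.0/10) = 39.81
  Stage 2: F_2 = 10^(4.28/10) = 2.679, G_2 = 10^(−4.28/10) = 0.3733
  Stage 3: F_3 = 10^(5.78/10) = 3.784, G_3 = 10^(−4.43/10) = 0.3606
Friis cascade:
  F = 2.793 + (2.679 − 1)/39.81 + (3.784 − 1)/14.86 = 3.022
NF = 10 log₁₀(3.022) = 4.80 dB

4.80 dB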